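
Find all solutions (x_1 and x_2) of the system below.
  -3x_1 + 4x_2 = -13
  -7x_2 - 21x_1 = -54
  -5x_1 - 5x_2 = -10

Row-reduce:
R1 ← R1 / (-3).
R2 ← R2 + 21·R1.
R3 ← R3 + 5·R1.
R2 ← R2 / (-35).
R1 ← R1 + 4/3·R2.
R3 ← R3 + 35/3·R2.
Row 3 reduces to 0 = -2/3, a contradiction. The system is inconsistent.

no solution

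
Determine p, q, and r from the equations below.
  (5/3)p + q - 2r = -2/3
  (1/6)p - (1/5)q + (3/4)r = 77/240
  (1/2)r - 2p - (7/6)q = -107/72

Row-reduce the augmented matrix:
R1 ← R1 / (5/3).
R2 ← R2 − 1/6·R1.
R3 ← R3 + 2·R1.
R2 ← R2 / (-3/10).
R1 ← R1 − 3/5·R2.
R3 ← R3 − 1/30·R2.
R3 ← R3 / (-323/180).
R1 ← R1 − 7/10·R3.
R2 ← R2 + 19/6·R3.
Reading off the reduced rows gives p = -1/2, q = 8/3, r = 5/4.

p = -1/2, q = 8/3, r = 5/4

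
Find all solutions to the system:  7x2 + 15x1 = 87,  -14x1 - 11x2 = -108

x1 = 3, x2 = 6

Row-reduce the augmented matrix:
R1 ← R1 / (15).
R2 ← R2 + 14·R1.
R2 ← R2 / (-67/15).
R1 ← R1 − 7/15·R2.
Reading off the reduced rows gives x1 = 3, x2 = 6.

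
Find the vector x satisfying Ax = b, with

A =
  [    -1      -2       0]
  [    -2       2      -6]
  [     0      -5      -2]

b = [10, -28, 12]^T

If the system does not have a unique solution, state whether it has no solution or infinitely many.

x_1 = -2, x_2 = -4, x_3 = 4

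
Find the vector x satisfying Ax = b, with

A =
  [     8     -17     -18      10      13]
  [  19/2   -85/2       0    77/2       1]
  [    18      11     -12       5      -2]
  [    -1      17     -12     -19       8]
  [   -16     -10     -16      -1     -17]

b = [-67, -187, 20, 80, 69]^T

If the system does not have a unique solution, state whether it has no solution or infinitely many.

Row-reduce:
R1 ← R1 / (8).
R2 ← R2 − 19/2·R1.
R3 ← R3 − 18·R1.
R4 ← R4 + 1·R1.
R5 ← R5 + 16·R1.
R2 ← R2 / (-357/16).
R1 ← R1 + 17/8·R2.
R3 ← R3 − 197/4·R2.
R4 ← R4 − 119/8·R2.
R5 ← R5 + 44·R2.
R3 ← R3 / (9006/119).
R1 ← R1 + 30/7·R3.
R2 ← R2 + 114/119·R3.
R5 ← R5 + 11204/119·R3.
Swap R4 and R5.
R4 ← R4 / (26773/1501).
R1 ← R1 − 1578/1501·R4.
R2 ← R2 + 53/79·R4.
R3 ← R3 − 1637/3002·R4.
Rank is 4 with 5 unknowns, leaving x_5 free.

infinitely many solutions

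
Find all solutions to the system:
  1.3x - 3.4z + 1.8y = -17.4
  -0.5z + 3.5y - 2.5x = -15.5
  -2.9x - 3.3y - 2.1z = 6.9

Row-reduce the augmented matrix:
R1 ← R1 / (13/10).
R2 ← R2 + 5/2·R1.
R3 ← R3 + 29/10·R1.
R2 ← R2 / (181/26).
R1 ← R1 − 18/13·R2.
R3 ← R3 − 93/130·R2.
R3 ← R3 / (-1622/181).
R1 ← R1 + 220/181·R3.
R2 ← R2 + 183/181·R3.
Reading off the reduced rows gives x = 0, y = -4, z = 3.

x = 0, y = -4, z = 3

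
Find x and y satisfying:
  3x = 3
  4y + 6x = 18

Row-reduce the augmented matrix:
R1 ← R1 / (3).
R2 ← R2 − 6·R1.
R2 ← R2 / (4).
Reading off the reduced rows gives x = 1, y = 3.

x = 1, y = 3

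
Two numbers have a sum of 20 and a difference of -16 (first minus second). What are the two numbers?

first number: 2, second number: 18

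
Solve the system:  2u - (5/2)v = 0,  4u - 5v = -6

no solution

Row-reduce:
R1 ← R1 / (2).
R2 ← R2 − 4·R1.
Row 2 reduces to 0 = -6, a contradiction. The system is inconsistent.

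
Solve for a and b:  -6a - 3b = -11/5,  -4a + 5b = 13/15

a = 1/5, b = 1/3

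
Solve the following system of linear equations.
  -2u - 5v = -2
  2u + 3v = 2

Row-reduce the augmented matrix:
R1 ← R1 / (-2).
R2 ← R2 − 2·R1.
R2 ← R2 / (-2).
R1 ← R1 − 5/2·R2.
Reading off the reduced rows gives u = 1, v = 0.

u = 1, v = 0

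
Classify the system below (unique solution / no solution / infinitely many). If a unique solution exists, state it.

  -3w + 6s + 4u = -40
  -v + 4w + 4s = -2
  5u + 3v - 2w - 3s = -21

Row-reduce:
R1 ← R1 / (4).
R3 ← R3 − 5·R1.
R2 ← R2 / (-1).
R3 ← R3 − 3·R2.
R3 ← R3 / (55/4).
R1 ← R1 + 3/4·R3.
R2 ← R2 + 4·R3.
Rank is 3 with 4 unknowns, leaving s free.

infinitely many solutions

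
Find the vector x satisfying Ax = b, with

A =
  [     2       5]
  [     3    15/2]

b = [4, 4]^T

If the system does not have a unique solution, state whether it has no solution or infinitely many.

no solution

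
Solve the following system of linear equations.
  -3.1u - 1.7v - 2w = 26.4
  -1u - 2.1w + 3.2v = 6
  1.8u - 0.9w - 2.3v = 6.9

Row-reduce the augmented matrix:
R1 ← R1 / (-31/10).
R2 ← R2 + 1·R1.
R3 ← R3 − 9/5·R1.
R2 ← R2 / (581/155).
R1 ← R1 − 17/31·R2.
R3 ← R3 + 1019/310·R2.
R3 ← R3 / (-38777/11620).
R1 ← R1 − 997/1162·R3.
R2 ← R2 + 451/1162·R3.
Reading off the reduced rows gives u = -3, v = -3, w = -6.

u = -3, v = -3, w = -6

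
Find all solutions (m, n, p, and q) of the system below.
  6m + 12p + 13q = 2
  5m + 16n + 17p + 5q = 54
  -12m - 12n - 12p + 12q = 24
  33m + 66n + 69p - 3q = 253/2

no solution

Row-reduce:
R1 ← R1 / (6).
R2 ← R2 − 5·R1.
R3 ← R3 + 12·R1.
R4 ← R4 − 33·R1.
R2 ← R2 / (16).
R3 ← R3 + 12·R2.
R4 ← R4 − 66·R2.
R3 ← R3 / (69/4).
R1 ← R1 − 2·R3.
R2 ← R2 − 7/16·R3.
R4 ← R4 + 207/8·R3.
Row 4 reduces to 0 = 1/2, a contradiction. The system is inconsistent.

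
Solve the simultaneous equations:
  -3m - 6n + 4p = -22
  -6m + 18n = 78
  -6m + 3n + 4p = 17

infinitely many solutions

Row-reduce:
R1 ← R1 / (-3).
R2 ← R2 + 6·R1.
R3 ← R3 + 6·R1.
R2 ← R2 / (30).
R1 ← R1 − 2·R2.
R3 ← R3 − 15·R2.
Rank is 2 with 3 unknowns, leaving p free.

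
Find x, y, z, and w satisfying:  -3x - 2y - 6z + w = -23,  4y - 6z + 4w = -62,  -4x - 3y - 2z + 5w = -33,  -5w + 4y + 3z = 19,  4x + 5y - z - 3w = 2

x = 3, y = -5, z = 3, w = -6

Row-reduce the augmented matrix:
R1 ← R1 / (-3).
R3 ← R3 + 4·R1.
R5 ← R5 − 4·R1.
R2 ← R2 / (4).
R1 ← R1 − 2/3·R2.
R3 ← R3 + 1/3·R2.
R4 ← R4 − 4·R2.
R5 ← R5 − 7/3·R2.
R3 ← R3 / (11/2).
R1 ← R1 − 3·R3.
R2 ← R2 + 3/2·R3.
R4 ← R4 − 9·R3.
R5 ← R5 + 11/2·R3.
R4 ← R4 / (-171/11).
R1 ← R1 + 35/11·R4.
R2 ← R2 − 23/11·R4.
R3 ← R3 − 8/11·R4.
R5 reduces to 0 = 0, so the extra equation is consistent.
Reading off the reduced rows gives x = 3, y = -5, z = 3, w = -6.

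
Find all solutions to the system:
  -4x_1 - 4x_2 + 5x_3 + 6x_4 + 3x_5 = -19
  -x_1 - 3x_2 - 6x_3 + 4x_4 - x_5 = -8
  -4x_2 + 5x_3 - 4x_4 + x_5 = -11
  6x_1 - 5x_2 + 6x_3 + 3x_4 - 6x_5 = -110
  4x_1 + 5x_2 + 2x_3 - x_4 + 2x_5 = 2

x_1 = -6, x_2 = 4, x_3 = -3, x_4 = -4, x_5 = 4

Row-reduce the augmented matrix:
R1 ← R1 / (-4).
R2 ← R2 + 1·R1.
R4 ← R4 − 6·R1.
R5 ← R5 − 4·R1.
R2 ← R2 / (-2).
R1 ← R1 − 1·R2.
R3 ← R3 + 4·R2.
R4 ← R4 + 11·R2.
R5 ← R5 − 1·R2.
R3 ← R3 / (39/2).
R1 ← R1 + 39/8·R3.
R2 ← R2 − 29/8·R3.
R4 ← R4 − 427/8·R3.
R5 ← R5 − 27/8·R3.
R4 ← R4 / (595/26).
R1 ← R1 + 5/2·R4.
R2 ← R2 − 11/26·R4.
R3 ← R3 + 6/13·R4.
R5 ← R5 − 203/26·R4.
R5 ← R5 / (406/85).
R1 ← R1 + 114/119·R5.
R2 ← R2 − 69/595·R5.
R3 ← R3 − 87/595·R5.
R4 ← R4 + 109/595·R5.
Reading off the reduced rows gives x_1 = -6, x_2 = 4, x_3 = -3, x_4 = -4, x_5 = 4.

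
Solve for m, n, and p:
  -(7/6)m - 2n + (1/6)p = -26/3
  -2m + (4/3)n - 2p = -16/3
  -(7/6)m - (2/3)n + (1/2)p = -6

Row-reduce the augmented matrix:
R1 ← R1 / (-7/6).
R2 ← R2 + 2·R1.
R3 ← R3 + 7/6·R1.
R2 ← R2 / (100/21).
R1 ← R1 − 12/7·R2.
R3 ← R3 − 4/3·R2.
R3 ← R3 / (73/75).
R1 ← R1 − 17/25·R3.
R2 ← R2 + 12/25·R3.
Reading off the reduced rows gives m = 4, n = 2, p = 0.

m = 4, n = 2, p = 0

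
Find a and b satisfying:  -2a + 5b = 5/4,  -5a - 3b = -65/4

a = 5/2, b = 5/4

Row-reduce the augmented matrix:
R1 ← R1 / (-2).
R2 ← R2 + 5·R1.
R2 ← R2 / (-31/2).
R1 ← R1 + 5/2·R2.
Reading off the reduced rows gives a = 5/2, b = 5/4.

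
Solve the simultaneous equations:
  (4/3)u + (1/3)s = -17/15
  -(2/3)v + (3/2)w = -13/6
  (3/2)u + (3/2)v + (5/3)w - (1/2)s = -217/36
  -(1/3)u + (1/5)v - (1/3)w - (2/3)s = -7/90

Row-reduce the augmented matrix:
R1 ← R1 / (4/3).
R3 ← R3 − 3/2·R1.
R4 ← R4 + 1/3·R1.
R2 ← R2 / (-2/3).
R3 ← R3 − 3/2·R2.
R4 ← R4 − 1/5·R2.
R3 ← R3 / (121/24).
R2 ← R2 + 9/4·R3.
R4 ← R4 − 7/60·R3.
R4 ← R4 / (-1022/1815).
R1 ← R1 − 1/4·R4.
R2 ← R2 + 189/484·R4.
R3 ← R3 + 21/121·R4.
Reading off the reduced rows gives u = -6/5, v = -1/2, w = -5/3, s = 7/5.

u = -6/5, v = -1/2, w = -5/3, s = 7/5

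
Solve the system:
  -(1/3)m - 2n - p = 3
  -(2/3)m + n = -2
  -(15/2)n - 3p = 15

no solution

Row-reduce:
R1 ← R1 / (-1/3).
R2 ← R2 + 2/3·R1.
R2 ← R2 / (5).
R1 ← R1 − 6·R2.
R3 ← R3 + 15/2·R2.
Row 3 reduces to 0 = 3, a contradiction. The system is inconsistent.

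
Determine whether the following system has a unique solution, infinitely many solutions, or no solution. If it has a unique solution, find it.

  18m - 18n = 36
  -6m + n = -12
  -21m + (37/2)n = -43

no solution

Row-reduce:
R1 ← R1 / (18).
R2 ← R2 + 6·R1.
R3 ← R3 + 21·R1.
R2 ← R2 / (-5).
R1 ← R1 + 1·R2.
R3 ← R3 + 5/2·R2.
Row 3 reduces to 0 = -1, a contradiction. The system is inconsistent.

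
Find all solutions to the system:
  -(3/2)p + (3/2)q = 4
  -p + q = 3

Row-reduce:
R1 ← R1 / (-3/2).
R2 ← R2 + 1·R1.
Row 2 reduces to 0 = 1/3, a contradiction. The system is inconsistent.

no solution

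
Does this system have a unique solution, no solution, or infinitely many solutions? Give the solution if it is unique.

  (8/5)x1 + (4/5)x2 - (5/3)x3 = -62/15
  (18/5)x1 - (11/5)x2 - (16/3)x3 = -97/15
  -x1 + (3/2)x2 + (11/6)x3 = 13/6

no solution

Row-reduce:
R1 ← R1 / (8/5).
R2 ← R2 − 18/5·R1.
R3 ← R3 + 1·R1.
R2 ← R2 / (-4).
R1 ← R1 − 1/2·R2.
R3 ← R3 − 2·R2.
Row 3 reduces to 0 = 1, a contradiction. The system is inconsistent.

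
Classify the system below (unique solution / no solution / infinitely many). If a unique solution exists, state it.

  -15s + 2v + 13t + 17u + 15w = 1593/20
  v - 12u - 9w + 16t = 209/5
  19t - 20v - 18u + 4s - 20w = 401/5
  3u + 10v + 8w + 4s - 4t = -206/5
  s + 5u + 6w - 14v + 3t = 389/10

u = -1/2, v = -9/4, w = 3/4, s = -3, t = 14/5

Row-reduce the augmented matrix:
R1 ← R1 / (17).
R2 ← R2 + 12·R1.
R3 ← R3 + 18·R1.
R4 ← R4 − 3·R1.
R5 ← R5 − 5·R1.
R2 ← R2 / (41/17).
R1 ← R1 − 2/17·R2.
R3 ← R3 + 304/17·R2.
R4 ← R4 − 164/17·R2.
R5 ← R5 + 248/17·R2.
R3 ← R3 / (314/41).
R1 ← R1 − 33/41·R3.
R2 ← R2 − 27/41·R3.
R4 ← R4 + 1·R3.
R5 ← R5 − 459/41·R3.
R4 ← R4 / (5840/157).
R1 ← R1 − 1434/157·R4.
R2 ← R2 − 531/157·R4.
R3 ← R3 + 1853/157·R4.
R5 ← R5 − 11539/157·R4.
R5 ← R5 / (-2321/160).
R1 ← R1 + 343/80·R5.
R2 ← R2 + 209/160·R5.
R3 ← R3 − 607/160·R5.
R4 ← R4 + 337/160·R5.
Reading off the reduced rows gives u = -1/2, v = -9/4, w = 3/4, s = -3, t = 14/5.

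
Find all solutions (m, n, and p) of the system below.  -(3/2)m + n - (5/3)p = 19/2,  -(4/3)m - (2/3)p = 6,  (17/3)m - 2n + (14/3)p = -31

Row-reduce:
R1 ← R1 / (-3/2).
R2 ← R2 + 4/3·R1.
R3 ← R3 − 17/3·R1.
R2 ← R2 / (-8/9).
R1 ← R1 + 2/3·R2.
R3 ← R3 − 16/9·R2.
Rank is 2 with 3 unknowns, leaving p free.

infinitely many solutions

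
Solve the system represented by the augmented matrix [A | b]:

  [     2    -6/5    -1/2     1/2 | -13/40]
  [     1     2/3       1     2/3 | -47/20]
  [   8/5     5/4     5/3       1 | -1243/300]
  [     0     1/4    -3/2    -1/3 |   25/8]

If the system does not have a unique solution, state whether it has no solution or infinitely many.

x_1 = -8/5, x_2 = 0, x_3 = -11/4, x_4 = 3

Row-reduce the augmented matrix:
R1 ← R1 / (2).
R2 ← R2 − 1·R1.
R3 ← R3 − 8/5·R1.
R2 ← R2 / (19/15).
R1 ← R1 + 3/5·R2.
R3 ← R3 − 221/100·R2.
R4 ← R4 − 1/4·R2.
R3 ← R3 / (-521/4560).
R1 ← R1 − 13/38·R3.
R2 ← R2 − 75/76·R3.
R4 ← R4 + 531/304·R3.
R4 ← R4 / (4769/3126).
R1 ← R1 − 35/521·R4.
R2 ← R2 + 400/521·R4.
R3 ← R3 − 579/521·R4.
Reading off the reduced rows gives x_1 = -8/5, x_2 = 0, x_3 = -11/4, x_4 = 3.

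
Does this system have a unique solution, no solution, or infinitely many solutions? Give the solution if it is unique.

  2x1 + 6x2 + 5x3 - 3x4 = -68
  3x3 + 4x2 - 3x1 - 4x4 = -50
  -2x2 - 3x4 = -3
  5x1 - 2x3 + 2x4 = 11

Row-reduce the augmented matrix:
R1 ← R1 / (2).
R2 ← R2 + 3·R1.
R4 ← R4 − 5·R1.
R2 ← R2 / (13).
R1 ← R1 − 3·R2.
R3 ← R3 + 2·R2.
R4 ← R4 + 15·R2.
R3 ← R3 / (21/13).
R1 ← R1 − 1/13·R3.
R2 ← R2 − 21/26·R3.
R4 ← R4 + 31/13·R3.
R4 ← R4 / (-20/3).
R1 ← R1 − 2/3·R4.
R2 ← R2 − 3/2·R4.
R3 ← R3 + 8/3·R4.
Reading off the reduced rows gives x1 = -1, x2 = -6, x3 = -3, x4 = 5.

x1 = -1, x2 = -6, x3 = -3, x4 = 5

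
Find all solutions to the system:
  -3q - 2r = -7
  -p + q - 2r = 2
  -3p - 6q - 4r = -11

p = -1, q = 2, r = 1/2

Row-reduce the augmented matrix:
Swap R1 and R2.
R1 ← R1 / (-1).
R3 ← R3 + 3·R1.
R2 ← R2 / (-3).
R1 ← R1 + 1·R2.
R3 ← R3 + 9·R2.
R3 ← R3 / (8).
R1 ← R1 − 8/3·R3.
R2 ← R2 − 2/3·R3.
Reading off the reduced rows gives p = -1, q = 2, r = 1/2.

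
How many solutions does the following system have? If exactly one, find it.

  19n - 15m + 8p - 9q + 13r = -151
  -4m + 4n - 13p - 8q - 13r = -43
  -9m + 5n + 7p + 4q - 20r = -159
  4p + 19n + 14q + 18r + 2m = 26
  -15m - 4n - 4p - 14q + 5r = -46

Row-reduce the augmented matrix:
R1 ← R1 / (-15).
R2 ← R2 + 4·R1.
R3 ← R3 + 9·R1.
R4 ← R4 − 2·R1.
R5 ← R5 + 15·R1.
R2 ← R2 / (-16/15).
R1 ← R1 + 19/15·R2.
R3 ← R3 + 32/5·R2.
R4 ← R4 − 323/15·R2.
R5 ← R5 + 23·R2.
R3 ← R3 / (93).
R1 ← R1 − 279/16·R3.
R2 ← R2 − 227/16·R3.
R4 ← R4 + 4807/16·R3.
R5 ← R5 − 5029/16·R3.
R4 ← R4 / (57529/1488).
R1 ← R1 + 13/16·R4.
R2 ← R2 + 1949/1488·R4.
R3 ← R3 − 43/93·R4.
R5 ← R5 + 44011/1488·R4.
R5 ← R5 / (2494506/57529).
R1 ← R1 − 208483/57529·R5.
R2 ← R2 − 102596/57529·R5.
R3 ← R3 − 101245/57529·R5.
R4 ← R4 + 123982/57529·R5.
Reading off the reduced rows gives m = 4, n = -4, p = -5, q = 3, r = 4.

m = 4, n = -4, p = -5, q = 3, r = 4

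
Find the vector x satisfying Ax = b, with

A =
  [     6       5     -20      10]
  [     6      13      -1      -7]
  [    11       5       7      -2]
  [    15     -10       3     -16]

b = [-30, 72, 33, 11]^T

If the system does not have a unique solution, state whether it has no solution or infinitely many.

Row-reduce the augmented matrix:
R1 ← R1 / (6).
R2 ← R2 − 6·R1.
R3 ← R3 − 11·R1.
R4 ← R4 − 15·R1.
R2 ← R2 / (8).
R1 ← R1 − 5/6·R2.
R3 ← R3 + 25/6·R2.
R4 ← R4 + 45/2·R2.
R3 ← R3 / (857/16).
R1 ← R1 + 85/16·R3.
R2 ← R2 − 19/8·R3.
R4 ← R4 − 1703/16·R3.
R4 ← R4 / (-26406/857).
R1 ← R1 − 465/857·R4.
R2 ← R2 + 712/857·R4.
R3 ← R3 + 467/857·R4.
Reading off the reduced rows gives x_1 = 0, x_2 = 4, x_3 = 1, x_4 = -3.

x_1 = 0, x_2 = 4, x_3 = 1, x_4 = -3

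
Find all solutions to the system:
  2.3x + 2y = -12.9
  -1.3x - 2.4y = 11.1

x = -3, y = -3

Row-reduce the augmented matrix:
R1 ← R1 / (23/10).
R2 ← R2 + 13/10·R1.
R2 ← R2 / (-146/115).
R1 ← R1 − 20/23·R2.
Reading off the reduced rows gives x = -3, y = -3.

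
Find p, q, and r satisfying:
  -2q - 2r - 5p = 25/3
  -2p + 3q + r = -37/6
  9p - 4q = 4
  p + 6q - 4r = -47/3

Row-reduce the augmented matrix:
R1 ← R1 / (-5).
R2 ← R2 + 2·R1.
R3 ← R3 − 9·R1.
R4 ← R4 − 1·R1.
R2 ← R2 / (19/5).
R1 ← R1 − 2/5·R2.
R3 ← R3 + 38/5·R2.
R4 ← R4 − 28/5·R2.
Swap R3 and R4.
R3 ← R3 / (-134/19).
R1 ← R1 − 4/19·R3.
R2 ← R2 − 9/19·R3.
R4 reduces to 0 = 0, so the extra equation is consistent.
Reading off the reduced rows gives p = -2/3, q = -5/2, r = 0.

p = -2/3, q = -5/2, r = 0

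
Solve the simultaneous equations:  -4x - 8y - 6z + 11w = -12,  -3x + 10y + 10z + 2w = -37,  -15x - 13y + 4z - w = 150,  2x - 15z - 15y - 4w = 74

x = -5, y = -5, z = 1, w = -6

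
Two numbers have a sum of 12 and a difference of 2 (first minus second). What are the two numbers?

Let x = first number, y = second number.
  x + y = 12
  x - y = 2
Row-reduce the augmented matrix:
R2 ← R2 − 1·R1.
R2 ← R2 / (-2).
R1 ← R1 − 1·R2.
Reading off the reduced rows gives x = 7, y = 5.

first number: 7, second number: 5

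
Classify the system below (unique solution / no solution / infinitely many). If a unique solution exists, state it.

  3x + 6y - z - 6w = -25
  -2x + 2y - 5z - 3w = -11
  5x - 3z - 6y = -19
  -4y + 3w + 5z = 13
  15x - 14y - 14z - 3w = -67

Row-reduce:
R1 ← R1 / (3).
R2 ← R2 + 2·R1.
R3 ← R3 − 5·R1.
R5 ← R5 − 15·R1.
R2 ← R2 / (6).
R1 ← R1 − 2·R2.
R3 ← R3 + 16·R2.
R4 ← R4 + 4·R2.
R5 ← R5 + 44·R2.
R3 ← R3 / (-148/9).
R1 ← R1 − 14/9·R3.
R2 ← R2 + 17/18·R3.
R4 ← R4 − 11/9·R3.
R5 ← R5 + 455/9·R3.
R4 ← R4 / (-171/74).
R1 ← R1 + 18/37·R4.
R2 ← R2 + 99/148·R4.
R3 ← R3 − 39/74·R4.
R5 ← R5 − 171/74·R4.
Row 5 reduces to 0 = 3, a contradiction. The system is inconsistent.

no solution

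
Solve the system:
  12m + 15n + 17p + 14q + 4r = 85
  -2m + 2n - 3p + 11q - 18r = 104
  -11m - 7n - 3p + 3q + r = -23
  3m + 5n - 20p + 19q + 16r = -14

infinitely many solutions

Row-reduce:
R1 ← R1 / (12).
R2 ← R2 + 2·R1.
R3 ← R3 + 11·R1.
R4 ← R4 − 3·R1.
R2 ← R2 / (9/2).
R1 ← R1 − 5/4·R2.
R3 ← R3 − 27/4·R2.
R4 ← R4 − 5/4·R2.
R3 ← R3 / (77/6).
R1 ← R1 − 79/54·R3.
R2 ← R2 + 1/27·R3.
R4 ← R4 + 1307/54·R3.
R4 ← R4 / (2729/693).
R1 ← R1 + 1429/693·R4.
R2 ← R2 − 2045/693·R4.
R3 ← R3 + 25/77·R4.
Rank is 4 with 5 unknowns, leaving r free.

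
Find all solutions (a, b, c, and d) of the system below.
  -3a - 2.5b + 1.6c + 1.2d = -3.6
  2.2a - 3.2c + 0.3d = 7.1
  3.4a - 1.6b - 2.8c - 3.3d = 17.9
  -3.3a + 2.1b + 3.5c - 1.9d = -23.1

a = 6, b = -4, c = 2, d = 1

Row-reduce the augmented matrix:
R1 ← R1 / (-3).
R2 ← R2 − 11/5·R1.
R3 ← R3 − 17/5·R1.
R4 ← R4 + 33/10·R1.
R2 ← R2 / (-11/6).
R1 ← R1 − 5/6·R2.
R3 ← R3 + 133/30·R2.
R4 ← R4 − 97/20·R2.
R3 ← R3 / (5382/1375).
R1 ← R1 + 16/11·R3.
R2 ← R2 − 304/275·R3.
R4 ← R4 + 9959/2750·R3.
R4 ← R4 / (-68/15).
R1 ← R1 + 227/138·R4.
R2 ← R2 − 49/69·R4.
R3 ← R3 + 169/138·R4.
Reading off the reduced rows gives a = 6, b = -4, c = 2, d = 1.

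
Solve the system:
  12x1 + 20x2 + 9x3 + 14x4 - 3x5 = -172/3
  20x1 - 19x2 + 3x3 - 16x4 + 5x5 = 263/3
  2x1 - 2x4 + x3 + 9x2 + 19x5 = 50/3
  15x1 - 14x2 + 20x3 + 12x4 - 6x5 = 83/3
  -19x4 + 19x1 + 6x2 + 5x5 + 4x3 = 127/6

x1 = 1, x2 = -8/3, x3 = -1/3, x4 = -1/2, x5 = 2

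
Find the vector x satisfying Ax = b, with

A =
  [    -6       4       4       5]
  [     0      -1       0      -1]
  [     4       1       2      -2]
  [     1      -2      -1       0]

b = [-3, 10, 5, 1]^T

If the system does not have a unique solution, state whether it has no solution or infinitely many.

x_1 = -3, x_2 = -5, x_3 = 6, x_4 = -5

Row-reduce the augmented matrix:
R1 ← R1 / (-6).
R3 ← R3 − 4·R1.
R4 ← R4 − 1·R1.
R2 ← R2 / (-1).
R1 ← R1 + 2/3·R2.
R3 ← R3 − 11/3·R2.
R4 ← R4 + 4/3·R2.
R3 ← R3 / (14/3).
R1 ← R1 + 2/3·R3.
R4 ← R4 + 1/3·R3.
R4 ← R4 / (2).
R1 ← R1 + 1/2·R4.
R2 ← R2 − 1·R4.
R3 ← R3 + 1/2·R4.
Reading off the reduced rows gives x_1 = -3, x_2 = -5, x_3 = 6, x_4 = -5.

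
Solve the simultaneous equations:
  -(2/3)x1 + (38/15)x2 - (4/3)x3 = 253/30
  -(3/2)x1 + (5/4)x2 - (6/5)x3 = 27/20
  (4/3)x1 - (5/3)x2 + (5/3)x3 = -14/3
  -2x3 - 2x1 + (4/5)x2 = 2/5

no solution

Row-reduce:
R1 ← R1 / (-2/3).
R2 ← R2 + 3/2·R1.
R3 ← R3 − 4/3·R1.
R4 ← R4 + 2·R1.
R2 ← R2 / (-89/20).
R1 ← R1 + 19/5·R2.
R3 ← R3 − 17/5·R2.
R4 ← R4 + 34/5·R2.
R3 ← R3 / (167/445).
R1 ← R1 − 206/445·R3.
R2 ← R2 + 36/89·R3.
R4 ← R4 + 334/445·R3.
Row 4 reduces to 0 = -1/2, a contradiction. The system is inconsistent.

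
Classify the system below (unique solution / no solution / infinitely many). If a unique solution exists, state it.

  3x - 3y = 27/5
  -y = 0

Row-reduce the augmented matrix:
R1 ← R1 / (3).
R2 ← R2 / (-1).
R1 ← R1 + 1·R2.
Reading off the reduced rows gives x = 9/5, y = 0.

x = 9/5, y = 0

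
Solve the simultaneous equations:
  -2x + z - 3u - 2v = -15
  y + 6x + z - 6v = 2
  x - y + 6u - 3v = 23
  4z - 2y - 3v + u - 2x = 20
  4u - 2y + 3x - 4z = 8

Row-reduce the augmented matrix:
R1 ← R1 / (-2).
R2 ← R2 − 6·R1.
R3 ← R3 − 1·R1.
R4 ← R4 + 2·R1.
R5 ← R5 − 3·R1.
R3 ← R3 + 1·R2.
R4 ← R4 + 2·R2.
R5 ← R5 + 2·R2.
R3 ← R3 / (9/2).
R1 ← R1 + 1/2·R3.
R2 ← R2 − 4·R3.
R4 ← R4 − 11·R3.
R5 ← R5 − 11/2·R3.
R4 ← R4 / (-3).
R1 ← R1 − 1·R4.
R2 ← R2 + 5·R4.
R3 ← R3 + 1·R4.
R5 ← R5 + 13·R4.
R5 ← R5 / (-1852/27).
R1 ← R1 − 106/27·R5.
R2 ← R2 + 575/27·R5.
R3 ← R3 + 223/27·R5.
R4 ← R4 + 127/27·R5.
Reading off the reduced rows gives x = 2, y = -3, z = 5, u = 4, v = 2.

x = 2, y = -3, z = 5, u = 4, v = 2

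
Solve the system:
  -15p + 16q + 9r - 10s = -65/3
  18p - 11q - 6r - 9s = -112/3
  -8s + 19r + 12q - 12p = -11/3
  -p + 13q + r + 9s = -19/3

Row-reduce the augmented matrix:
R1 ← R1 / (-15).
R2 ← R2 − 18·R1.
R3 ← R3 + 12·R1.
R4 ← R4 + 1·R1.
R2 ← R2 / (41/5).
R1 ← R1 + 16/15·R2.
R3 ← R3 + 4/5·R2.
R4 ← R4 − 179/15·R2.
R3 ← R3 / (503/41).
R1 ← R1 − 1/41·R3.
R2 ← R2 − 24/41·R3.
R4 ← R4 + 270/41·R3.
R4 ← R4 / (59044/1509).
R1 ← R1 + 3110/1509·R4.
R2 ← R2 + 1239/503·R4.
R3 ← R3 + 84/503·R4.
Reading off the reduced rows gives p = -2, q = -7/3, r = 1, s = 7/3.

p = -2, q = -7/3, r = 1, s = 7/3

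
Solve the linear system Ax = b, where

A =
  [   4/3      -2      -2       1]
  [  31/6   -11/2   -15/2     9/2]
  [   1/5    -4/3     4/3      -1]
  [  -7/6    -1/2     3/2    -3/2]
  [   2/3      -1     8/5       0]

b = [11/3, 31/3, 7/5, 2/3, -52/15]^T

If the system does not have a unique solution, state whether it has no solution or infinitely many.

x_1 = 2, x_2 = 0, x_3 = -3, x_4 = -5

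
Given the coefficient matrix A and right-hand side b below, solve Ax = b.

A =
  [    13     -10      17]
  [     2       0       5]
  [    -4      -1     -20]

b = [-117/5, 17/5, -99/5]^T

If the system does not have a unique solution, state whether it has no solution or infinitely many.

Row-reduce the augmented matrix:
R1 ← R1 / (13).
R2 ← R2 − 2·R1.
R3 ← R3 + 4·R1.
R2 ← R2 / (20/13).
R1 ← R1 + 10/13·R2.
R3 ← R3 + 53/13·R2.
R3 ← R3 / (-169/20).
R1 ← R1 − 5/2·R3.
R2 ← R2 − 31/20·R3.
Reading off the reduced rows gives x_1 = -4/5, x_2 = 3, x_3 = 1.

x_1 = -4/5, x_2 = 3, x_3 = 1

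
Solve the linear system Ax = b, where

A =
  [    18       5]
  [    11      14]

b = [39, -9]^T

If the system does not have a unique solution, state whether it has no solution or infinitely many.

x_1 = 3, x_2 = -3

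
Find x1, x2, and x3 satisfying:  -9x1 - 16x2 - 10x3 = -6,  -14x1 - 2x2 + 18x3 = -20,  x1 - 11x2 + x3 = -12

Row-reduce the augmented matrix:
R1 ← R1 / (-9).
R2 ← R2 + 14·R1.
R3 ← R3 − 1·R1.
R2 ← R2 / (206/9).
R1 ← R1 − 16/9·R2.
R3 ← R3 + 115/9·R2.
R3 ← R3 / (1918/103).
R1 ← R1 + 154/103·R3.
R2 ← R2 − 151/103·R3.
Reading off the reduced rows gives x1 = 0, x2 = 1, x3 = -1.

x1 = 0, x2 = 1, x3 = -1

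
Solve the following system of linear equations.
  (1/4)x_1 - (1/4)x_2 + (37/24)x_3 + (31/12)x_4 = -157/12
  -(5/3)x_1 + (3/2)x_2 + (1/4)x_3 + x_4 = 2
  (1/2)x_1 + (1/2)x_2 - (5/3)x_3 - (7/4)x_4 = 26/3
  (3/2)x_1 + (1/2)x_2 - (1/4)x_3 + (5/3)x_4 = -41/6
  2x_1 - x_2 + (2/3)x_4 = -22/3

no solution

Row-reduce:
R1 ← R1 / (1/4).
R2 ← R2 + 5/3·R1.
R3 ← R3 − 1/2·R1.
R4 ← R4 − 3/2·R1.
R5 ← R5 − 2·R1.
R2 ← R2 / (-1/6).
R1 ← R1 + 1·R2.
R3 ← R3 − 1·R2.
R4 ← R4 − 2·R2.
R5 ← R5 − 1·R2.
R3 ← R3 / (701/12).
R1 ← R1 + 57·R3.
R2 ← R2 + 379/6·R3.
R4 ← R4 − 701/6·R3.
R5 ← R5 − 305/6·R3.
Swap R4 and R5.
R4 ← R4 / (297/1402).
R1 ← R1 − 654/701·R4.
R2 ← R2 − 5935/4206·R4.
R3 ← R3 − 1229/701·R4.
Row 5 reduces to 0 = 2, a contradiction. The system is inconsistent.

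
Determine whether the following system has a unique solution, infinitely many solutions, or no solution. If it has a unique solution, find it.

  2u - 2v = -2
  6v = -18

Row-reduce the augmented matrix:
R1 ← R1 / (2).
R2 ← R2 / (6).
R1 ← R1 + 1·R2.
Reading off the reduced rows gives u = -4, v = -3.

u = -4, v = -3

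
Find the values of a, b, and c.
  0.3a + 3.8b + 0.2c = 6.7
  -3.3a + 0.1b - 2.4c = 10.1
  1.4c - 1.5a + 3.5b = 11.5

a = -3, b = 2, c = 0

Row-reduce the augmented matrix:
R1 ← R1 / (3/10).
R2 ← R2 + 33/10·R1.
R3 ← R3 + 3/2·R1.
R2 ← R2 / (419/10).
R1 ← R1 − 38/3·R2.
R3 ← R3 − 45/2·R2.
R3 ← R3 / (5253/2095).
R1 ← R1 − 914/1257·R3.
R2 ← R2 + 2/419·R3.
Reading off the reduced rows gives a = -3, b = 2, c = 0.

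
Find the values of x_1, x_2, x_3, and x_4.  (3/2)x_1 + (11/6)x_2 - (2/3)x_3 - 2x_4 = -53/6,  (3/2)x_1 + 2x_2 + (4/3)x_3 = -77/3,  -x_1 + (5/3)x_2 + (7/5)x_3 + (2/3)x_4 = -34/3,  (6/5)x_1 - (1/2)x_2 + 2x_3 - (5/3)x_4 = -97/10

x_1 = -6, x_2 = -5, x_3 = -5, x_4 = -3

Row-reduce the augmented matrix:
R1 ← R1 / (3/2).
R2 ← R2 − 3/2·R1.
R3 ← R3 + 1·R1.
R4 ← R4 − 6/5·R1.
R2 ← R2 / (1/6).
R1 ← R1 − 11/9·R2.
R3 ← R3 − 26/9·R2.
R4 ← R4 + 59/30·R2.
R3 ← R3 / (-1517/45).
R1 ← R1 + 136/9·R3.
R2 ← R2 − 12·R3.
R4 ← R4 − 392/15·R3.
R4 ← R4 / (-87779/22755).
R1 ← R1 + 736/4551·R4.
R2 ← R2 + 876/1517·R4.
R3 ← R3 − 1590/1517·R4.
Reading off the reduced rows gives x_1 = -6, x_2 = -5, x_3 = -5, x_4 = -3.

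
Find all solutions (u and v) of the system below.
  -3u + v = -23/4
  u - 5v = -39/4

u = 11/4, v = 5/2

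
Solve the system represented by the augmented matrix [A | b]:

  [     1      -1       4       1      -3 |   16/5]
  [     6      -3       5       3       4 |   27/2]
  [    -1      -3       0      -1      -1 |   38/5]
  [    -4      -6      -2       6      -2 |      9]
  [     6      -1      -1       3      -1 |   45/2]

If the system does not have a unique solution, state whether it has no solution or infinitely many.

Row-reduce the augmented matrix:
R2 ← R2 − 6·R1.
R3 ← R3 + 1·R1.
R4 ← R4 + 4·R1.
R5 ← R5 − 6·R1.
R2 ← R2 / (3).
R1 ← R1 + 1·R2.
R3 ← R3 + 4·R2.
R4 ← R4 + 10·R2.
R5 ← R5 − 5·R2.
R3 ← R3 / (-64/3).
R1 ← R1 + 7/3·R3.
R2 ← R2 + 19/3·R3.
R4 ← R4 + 148/3·R3.
R5 ← R5 − 20/3·R3.
R4 ← R4 / (37/4).
R1 ← R1 − 7/16·R4.
R2 ← R2 − 3/16·R4.
R3 ← R3 − 3/16·R4.
R5 ← R5 − 3/4·R4.
R5 ← R5 / (-437/37).
R1 ← R1 − 113/74·R5.
R2 ← R2 + 15/74·R5.
R3 ← R3 + 89/74·R5.
R4 ← R4 − 3/37·R5.
Reading off the reduced rows gives x_1 = 3, x_2 = -3, x_3 = -3/2, x_4 = -2/5, x_5 = -6/5.

x_1 = 3, x_2 = -3, x_3 = -3/2, x_4 = -2/5, x_5 = -6/5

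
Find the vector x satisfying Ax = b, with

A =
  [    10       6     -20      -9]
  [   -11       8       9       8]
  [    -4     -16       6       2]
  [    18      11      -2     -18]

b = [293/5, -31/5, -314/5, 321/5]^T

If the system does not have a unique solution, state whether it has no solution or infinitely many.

x_1 = 11/5, x_2 = 3, x_3 = -6/5, x_4 = 3/5

Row-reduce the augmented matrix:
R1 ← R1 / (10).
R2 ← R2 + 11·R1.
R3 ← R3 + 4·R1.
R4 ← R4 − 18·R1.
R2 ← R2 / (73/5).
R1 ← R1 − 3/5·R2.
R3 ← R3 + 68/5·R2.
R4 ← R4 − 1/5·R2.
R3 ← R3 / (-1030/73).
R1 ← R1 + 107/73·R3.
R2 ← R2 + 65/73·R3.
R4 ← R4 − 2495/73·R3.
R4 ← R4 / (-2047/206).
R1 ← R1 + 243/515·R4.
R2 ← R2 − 17/206·R4.
R3 ← R3 − 123/515·R4.
Reading off the reduced rows gives x_1 = 11/5, x_2 = 3, x_3 = -6/5, x_4 = 3/5.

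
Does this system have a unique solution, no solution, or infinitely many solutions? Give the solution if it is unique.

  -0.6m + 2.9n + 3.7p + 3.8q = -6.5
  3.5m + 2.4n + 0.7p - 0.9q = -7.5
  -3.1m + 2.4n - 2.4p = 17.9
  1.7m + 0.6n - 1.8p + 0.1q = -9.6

m = -5, n = 2, p = 1, q = -5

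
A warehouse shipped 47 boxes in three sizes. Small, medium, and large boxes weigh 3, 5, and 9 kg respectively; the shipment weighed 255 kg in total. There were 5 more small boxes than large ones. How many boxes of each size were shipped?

small boxes: 20, medium boxes: 12, large boxes: 15

Let s = small boxes, m = medium boxes, l = large boxes.
  s + m + l = 47
  3s + 5m + 9l = 255
  s - l = 5
Row-reduce the augmented matrix:
R2 ← R2 − 3·R1.
R3 ← R3 − 1·R1.
R2 ← R2 / (2).
R1 ← R1 − 1·R2.
R3 ← R3 + 1·R2.
R1 ← R1 + 2·R3.
R2 ← R2 − 3·R3.
Reading off the reduced rows gives s = 20, m = 12, l = 15.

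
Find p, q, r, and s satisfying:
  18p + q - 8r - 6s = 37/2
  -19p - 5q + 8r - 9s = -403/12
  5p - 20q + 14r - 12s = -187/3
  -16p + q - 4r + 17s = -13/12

p = 2/3, q = 8/3, r = -2/3, s = 1/4

Row-reduce the augmented matrix:
R1 ← R1 / (18).
R2 ← R2 + 19·R1.
R3 ← R3 − 5·R1.
R4 ← R4 + 16·R1.
R2 ← R2 / (-71/18).
R1 ← R1 − 1/18·R2.
R3 ← R3 + 365/18·R2.
R4 ← R4 − 17/9·R2.
R3 ← R3 / (1314/71).
R1 ← R1 + 32/71·R3.
R2 ← R2 − 8/71·R3.
R4 ← R4 + 804/71·R3.
R4 ← R4 / (3375/73).
R1 ← R1 − 245/219·R4.
R2 ← R2 − 760/219·R4.
R3 ← R3 − 1621/438·R4.
Reading off the reduced rows gives p = 2/3, q = 8/3, r = -2/3, s = 1/4.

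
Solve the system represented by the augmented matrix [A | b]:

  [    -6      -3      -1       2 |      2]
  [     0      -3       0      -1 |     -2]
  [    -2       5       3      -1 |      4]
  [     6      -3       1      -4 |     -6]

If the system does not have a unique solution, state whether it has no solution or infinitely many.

Row-reduce:
R1 ← R1 / (-6).
R3 ← R3 + 2·R1.
R4 ← R4 − 6·R1.
R2 ← R2 / (-3).
R1 ← R1 − 1/2·R2.
R3 ← R3 − 6·R2.
R4 ← R4 + 6·R2.
R3 ← R3 / (10/3).
R1 ← R1 − 1/6·R3.
Rank is 3 with 4 unknowns, leaving x_4 free.

infinitely many solutions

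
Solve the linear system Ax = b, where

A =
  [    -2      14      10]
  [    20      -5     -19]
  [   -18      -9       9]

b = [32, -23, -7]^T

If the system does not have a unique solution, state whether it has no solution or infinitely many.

no solution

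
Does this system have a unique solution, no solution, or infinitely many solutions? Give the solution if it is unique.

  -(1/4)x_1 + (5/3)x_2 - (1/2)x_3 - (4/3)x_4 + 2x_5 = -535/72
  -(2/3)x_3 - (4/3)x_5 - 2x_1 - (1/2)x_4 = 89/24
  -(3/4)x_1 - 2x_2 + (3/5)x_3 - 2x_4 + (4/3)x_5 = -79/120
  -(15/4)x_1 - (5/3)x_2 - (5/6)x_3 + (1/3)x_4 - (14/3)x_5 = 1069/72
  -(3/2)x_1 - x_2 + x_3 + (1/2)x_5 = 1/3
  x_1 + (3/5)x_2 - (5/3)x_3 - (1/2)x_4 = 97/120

x_1 = -1/2, x_2 = -7/3, x_3 = -2, x_4 = 5/4, x_5 = -3/2

Row-reduce the augmented matrix:
R1 ← R1 / (-1/4).
R2 ← R2 + 2·R1.
R3 ← R3 + 3/4·R1.
R4 ← R4 + 15/4·R1.
R5 ← R5 + 3/2·R1.
R6 ← R6 − 1·R1.
R2 ← R2 / (-40/3).
R1 ← R1 + 20/3·R2.
R3 ← R3 + 7·R2.
R4 ← R4 + 80/3·R2.
R5 ← R5 + 11·R2.
R6 ← R6 − 109/15·R2.
R3 ← R3 / (7/20).
R1 ← R1 − 1/3·R3.
R2 ← R2 + 1/4·R3.
R5 ← R5 − 5/4·R3.
R6 ← R6 + 37/20·R3.
Swap R4 and R5.
R4 ← R4 / (3229/280).
R1 ← R1 − 24/7·R4.
R2 ← R2 + 881/280·R4.
R3 ← R3 + 267/28·R4.
R6 ← R6 + 25107/1400·R4.
Swap R5 and R6.
R5 ← R5 / (166481/96870).
R1 ← R1 − 9280/29061·R5.
R2 ← R2 − 5881/6458·R5.
R3 ← R3 − 18305/9687·R5.
R4 ← R4 + 10948/9687·R5.
R6 reduces to 0 = 0, so the extra equation is consistent.
Reading off the reduced rows gives x_1 = -1/2, x_2 = -7/3, x_3 = -2, x_4 = 5/4, x_5 = -3/2.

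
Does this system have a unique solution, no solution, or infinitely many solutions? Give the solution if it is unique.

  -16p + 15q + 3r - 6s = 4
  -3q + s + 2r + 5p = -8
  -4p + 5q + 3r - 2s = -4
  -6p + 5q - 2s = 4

infinitely many solutions

Row-reduce:
R1 ← R1 / (-16).
R2 ← R2 − 5·R1.
R3 ← R3 + 4·R1.
R4 ← R4 + 6·R1.
R2 ← R2 / (27/16).
R1 ← R1 + 15/16·R2.
R3 ← R3 − 5/4·R2.
R4 ← R4 + 5/8·R2.
R3 ← R3 / (2/27).
R1 ← R1 − 13/9·R3.
R2 ← R2 − 47/27·R3.
R4 ← R4 + 1/27·R3.
Rank is 3 with 4 unknowns, leaving s free.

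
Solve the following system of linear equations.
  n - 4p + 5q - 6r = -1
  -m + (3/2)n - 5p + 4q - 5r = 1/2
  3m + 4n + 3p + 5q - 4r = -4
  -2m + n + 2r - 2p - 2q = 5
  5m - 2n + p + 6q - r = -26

Row-reduce:
Swap R1 and R2.
R1 ← R1 / (-1).
R3 ← R3 − 3·R1.
R4 ← R4 + 2·R1.
R5 ← R5 − 5·R1.
R1 ← R1 + 3/2·R2.
R3 ← R3 − 17/2·R2.
R4 ← R4 + 2·R2.
R5 ← R5 − 11/2·R2.
R3 ← R3 / (22).
R1 ← R1 + 1·R3.
R2 ← R2 + 4·R3.
R5 ← R5 + 2·R3.
Swap R4 and R5.
R4 ← R4 / (-42/11).
R1 ← R1 − 103/44·R4.
R2 ← R2 − 4/11·R4.
R3 ← R3 + 51/44·R4.
Row 5 reduces to 0 = 2, a contradiction. The system is inconsistent.

no solution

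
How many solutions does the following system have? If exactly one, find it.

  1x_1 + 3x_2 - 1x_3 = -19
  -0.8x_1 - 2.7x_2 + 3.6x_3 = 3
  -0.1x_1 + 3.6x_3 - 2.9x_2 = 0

x_1 = -6, x_2 = -6, x_3 = -5

Row-reduce the augmented matrix:
R2 ← R2 + 4/5·R1.
R3 ← R3 + 1/10·R1.
R2 ← R2 / (-3/10).
R1 ← R1 − 3·R2.
R3 ← R3 + 13/5·R2.
R3 ← R3 / (-623/30).
R1 ← R1 − 27·R3.
R2 ← R2 + 28/3·R3.
Reading off the reduced rows gives x_1 = -6, x_2 = -6, x_3 = -5.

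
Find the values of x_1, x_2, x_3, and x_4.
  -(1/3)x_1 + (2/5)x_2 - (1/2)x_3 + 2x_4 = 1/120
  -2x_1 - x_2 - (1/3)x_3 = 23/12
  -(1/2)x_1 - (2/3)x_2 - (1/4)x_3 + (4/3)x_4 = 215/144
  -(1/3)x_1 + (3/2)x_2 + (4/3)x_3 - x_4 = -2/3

x_1 = -1/2, x_2 = -4/3, x_3 = 5/4, x_4 = 1/2

Row-reduce the augmented matrix:
R1 ← R1 / (-1/3).
R2 ← R2 + 2·R1.
R3 ← R3 + 1/2·R1.
R4 ← R4 + 1/3·R1.
R2 ← R2 / (-17/5).
R1 ← R1 + 6/5·R2.
R3 ← R3 + 19/15·R2.
R4 ← R4 − 11/10·R2.
R3 ← R3 / (-151/306).
R1 ← R1 − 19/34·R3.
R2 ← R2 + 40/51·R3.
R4 ← R4 − 275/102·R3.
R4 ← R4 / (1274/151).
R1 ← R1 − 213/151·R4.
R2 ← R2 + 140/151·R4.
R3 ← R3 + 858/151·R4.
Reading off the reduced rows gives x_1 = -1/2, x_2 = -4/3, x_3 = 5/4, x_4 = 1/2.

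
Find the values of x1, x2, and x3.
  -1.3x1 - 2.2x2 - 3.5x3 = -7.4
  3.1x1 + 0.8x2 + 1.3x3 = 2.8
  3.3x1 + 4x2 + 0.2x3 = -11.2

Row-reduce the augmented matrix:
R1 ← R1 / (-13/10).
R2 ← R2 − 31/10·R1.
R3 ← R3 − 33/10·R1.
R2 ← R2 / (-289/65).
R1 ← R1 − 22/13·R2.
R3 ← R3 + 103/65·R2.
R3 ← R3 / (-17841/2890).
R1 ← R1 − 3/289·R3.
R2 ← R2 − 458/289·R3.
Reading off the reduced rows gives x1 = 0, x2 = -3, x3 = 4.

x1 = 0, x2 = -3, x3 = 4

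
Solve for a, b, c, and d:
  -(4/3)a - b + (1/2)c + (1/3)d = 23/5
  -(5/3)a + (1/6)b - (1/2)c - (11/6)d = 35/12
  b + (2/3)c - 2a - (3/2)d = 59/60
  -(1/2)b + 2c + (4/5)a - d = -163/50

a = -11/5, b = -2, c = -1, d = 1/2

Row-reduce the augmented matrix:
R1 ← R1 / (-4/3).
R2 ← R2 + 5/3·R1.
R3 ← R3 + 2·R1.
R4 ← R4 − 4/5·R1.
R2 ← R2 / (17/12).
R1 ← R1 − 3/4·R2.
R3 ← R3 − 5/2·R2.
R4 ← R4 + 11/10·R2.
R3 ← R3 / (97/51).
R1 ← R1 − 15/68·R3.
R2 ← R2 + 27/34·R3.
R4 ← R4 − 97/68·R3.
R4 ← R4 / (-161/40).
R1 ← R1 − 553/776·R4.
R2 ← R2 + 297/388·R4.
R3 ← R3 − 201/194·R4.
Reading off the reduced rows gives a = -11/5, b = -2, c = -1, d = 1/2.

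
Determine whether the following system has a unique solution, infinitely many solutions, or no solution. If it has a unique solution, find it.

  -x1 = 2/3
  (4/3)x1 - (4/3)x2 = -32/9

Row-reduce the augmented matrix:
R1 ← R1 / (-1).
R2 ← R2 − 4/3·R1.
R2 ← R2 / (-4/3).
Reading off the reduced rows gives x1 = -2/3, x2 = 2.

x1 = -2/3, x2 = 2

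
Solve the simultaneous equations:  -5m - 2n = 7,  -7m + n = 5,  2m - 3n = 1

no solution

Row-reduce:
R1 ← R1 / (-5).
R2 ← R2 + 7·R1.
R3 ← R3 − 2·R1.
R2 ← R2 / (19/5).
R1 ← R1 − 2/5·R2.
R3 ← R3 + 19/5·R2.
Row 3 reduces to 0 = -1, a contradiction. The system is inconsistent.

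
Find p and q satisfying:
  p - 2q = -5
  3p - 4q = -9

p = 1, q = 3

Row-reduce the augmented matrix:
R2 ← R2 − 3·R1.
R2 ← R2 / (2).
R1 ← R1 + 2·R2.
Reading off the reduced rows gives p = 1, q = 3.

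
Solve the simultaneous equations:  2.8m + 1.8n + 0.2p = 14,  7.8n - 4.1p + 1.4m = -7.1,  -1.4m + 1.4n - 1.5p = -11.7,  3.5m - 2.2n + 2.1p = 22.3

m = 4, n = 1, p = 5

Row-reduce the augmented matrix:
R1 ← R1 / (14/5).
R2 ← R2 − 7/5·R1.
R3 ← R3 + 7/5·R1.
R4 ← R4 − 7/2·R1.
R2 ← R2 / (69/10).
R1 ← R1 − 9/14·R2.
R3 ← R3 − 23/10·R2.
R4 ← R4 + 89/20·R2.
Swap R3 and R4.
R3 ← R3 / (-79/92).
R1 ← R1 − 149/322·R3.
R2 ← R2 + 14/23·R3.
R4 reduces to 0 = 0, so the extra equation is consistent.
Reading off the reduced rows gives m = 4, n = 1, p = 5.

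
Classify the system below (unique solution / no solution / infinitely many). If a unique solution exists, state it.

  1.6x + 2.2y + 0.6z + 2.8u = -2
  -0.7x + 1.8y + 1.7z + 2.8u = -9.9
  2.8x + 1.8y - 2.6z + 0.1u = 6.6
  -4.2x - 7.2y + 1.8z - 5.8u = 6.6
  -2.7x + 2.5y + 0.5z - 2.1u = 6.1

x = 5, y = 2, z = 4, u = -6

Row-reduce the augmented matrix:
R1 ← R1 / (8/5).
R2 ← R2 + 7/10·R1.
R3 ← R3 − 14/5·R1.
R4 ← R4 + 21/5·R1.
R5 ← R5 + 27/10·R1.
R2 ← R2 / (221/80).
R1 ← R1 − 11/8·R2.
R3 ← R3 + 41/20·R2.
R4 ← R4 + 57/40·R2.
R5 ← R5 − 497/80·R2.
R3 ← R3 / (-2424/1105).
R1 ← R1 + 133/221·R3.
R2 ← R2 − 157/221·R3.
R4 ← R4 − 4848/1105·R3.
R5 ← R5 + 6411/2210·R3.
Swap R4 and R5.
R4 ← R4 / (-65109/16160).
R1 ← R1 − 1183/4848·R4.
R2 ← R2 − 4217/4848·R4.
R3 ← R3 − 4007/4848·R4.
R5 reduces to 0 = 0, so the extra equation is consistent.
Reading off the reduced rows gives x = 5, y = 2, z = 4, u = -6.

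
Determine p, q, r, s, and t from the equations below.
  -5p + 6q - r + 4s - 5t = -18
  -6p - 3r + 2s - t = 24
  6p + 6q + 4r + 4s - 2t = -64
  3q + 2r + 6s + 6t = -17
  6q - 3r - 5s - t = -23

Row-reduce the augmented matrix:
R1 ← R1 / (-5).
R2 ← R2 + 6·R1.
R3 ← R3 − 6·R1.
R2 ← R2 / (-36/5).
R1 ← R1 + 6/5·R2.
R3 ← R3 − 66/5·R2.
R4 ← R4 − 3·R2.
R5 ← R5 − 6·R2.
R3 ← R3 / (-1/2).
R1 ← R1 − 1/2·R3.
R2 ← R2 − 1/4·R3.
R4 ← R4 − 5/4·R3.
R5 ← R5 + 9/2·R3.
R4 ← R4 / (14).
R1 ← R1 − 10/3·R4.
R2 ← R2 − 20/9·R4.
R3 ← R3 + 22/3·R4.
R5 ← R5 + 121/3·R4.
R5 ← R5 / (341/14).
R1 ← R1 + 9/7·R5.
R2 ← R2 + 13/7·R5.
R3 ← R3 − 24/7·R5.
R4 ← R4 − 11/14·R5.
Reading off the reduced rows gives p = -4, q = -5, r = -1, s = -1, t = 1.

p = -4, q = -5, r = -1, s = -1, t = 1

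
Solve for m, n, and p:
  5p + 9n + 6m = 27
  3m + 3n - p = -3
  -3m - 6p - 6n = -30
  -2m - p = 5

Row-reduce the augmented matrix:
R1 ← R1 / (6).
R2 ← R2 − 3·R1.
R3 ← R3 + 3·R1.
R4 ← R4 + 2·R1.
R2 ← R2 / (-3/2).
R1 ← R1 − 3/2·R2.
R3 ← R3 + 3/2·R2.
R4 ← R4 − 3·R2.
Swap R3 and R4.
R3 ← R3 / (-19/3).
R1 ← R1 + 8/3·R3.
R2 ← R2 − 7/3·R3.
R4 reduces to 0 = 0, so the extra equation is consistent.
Reading off the reduced rows gives m = -4, n = 4, p = 3.

m = -4, n = 4, p = 3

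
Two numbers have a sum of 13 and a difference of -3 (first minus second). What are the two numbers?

Let x = first number, y = second number.
  x + y = 13
  x - y = -3
Row-reduce the augmented matrix:
R2 ← R2 − 1·R1.
R2 ← R2 / (-2).
R1 ← R1 − 1·R2.
Reading off the reduced rows gives x = 5, y = 8.

first number: 5, second number: 8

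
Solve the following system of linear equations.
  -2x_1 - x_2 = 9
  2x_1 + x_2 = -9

Row-reduce:
R1 ← R1 / (-2).
R2 ← R2 − 2·R1.
Rank is 1 with 2 unknowns, leaving x_2 free.

infinitely many solutions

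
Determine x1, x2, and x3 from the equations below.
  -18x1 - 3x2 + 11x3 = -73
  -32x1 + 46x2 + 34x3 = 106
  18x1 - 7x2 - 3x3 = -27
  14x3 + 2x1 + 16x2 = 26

Row-reduce the augmented matrix:
R1 ← R1 / (-18).
R2 ← R2 + 32·R1.
R3 ← R3 − 18·R1.
R4 ← R4 − 2·R1.
R2 ← R2 / (154/3).
R1 ← R1 − 1/6·R2.
R3 ← R3 + 10·R2.
R4 ← R4 − 47/3·R2.
R3 ← R3 / (2498/231).
R1 ← R1 + 152/231·R3.
R2 ← R2 − 65/231·R3.
R4 ← R4 − 2498/231·R3.
R4 reduces to 0 = 0, so the extra equation is consistent.
Reading off the reduced rows gives x1 = 0, x2 = 6, x3 = -5.

x1 = 0, x2 = 6, x3 = -5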